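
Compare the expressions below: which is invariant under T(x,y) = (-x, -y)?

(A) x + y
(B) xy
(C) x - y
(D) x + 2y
B

An expression E(x,y) is invariant under T if E(T(x,y)) = E(x,y). Here T(x,y) = (-x, -y).
Substitute the transformed coordinates into each option and compare with the original:
(A) x + y  ->  (-x) + (-y) = -x - y   [differs from x + y: not invariant]
(B) xy  ->  (-x)(-y) = xy   [equals xy: invariant]
(C) x - y  ->  (-x) - (-y) = -x + y   [differs from x - y: not invariant]
(D) x + 2y  ->  (-x) + 2(-y) = -x - 2y   [differs from x + 2y: not invariant]

Only option (B), xy, is unchanged by the transformation.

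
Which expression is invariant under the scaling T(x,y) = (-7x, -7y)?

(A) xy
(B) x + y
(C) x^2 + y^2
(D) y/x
D

Under the uniform scaling T(x,y) = (-7x, -7y):
Substitute the transformed coordinates into each option and compare with the original:
(A) xy  ->  (-7x)(-7y) = 49xy   [differs from xy: not invariant]
(B) x + y  ->  (-7x) + (-7y) = -7x - 7y   [differs from x + y: not invariant]
(C) x^2 + y^2  ->  (-7x)^2 + (-7y)^2 = 49x^2 + 49y^2   [differs from x^2 + y^2: not invariant]
(D) y/x  ->  (-7y)/(-7x) = y/x   [equals y/x: invariant]

Only option (D), y/x, is unchanged by the transformation.
The common factor -7 cancels in a ratio of coordinates, while sums, products and sums of squares pick up factors of -7 or 49.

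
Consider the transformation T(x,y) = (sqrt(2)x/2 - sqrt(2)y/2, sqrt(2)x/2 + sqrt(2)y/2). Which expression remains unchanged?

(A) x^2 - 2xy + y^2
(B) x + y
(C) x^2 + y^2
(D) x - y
C

An expression E(x,y) is invariant under T if E(T(x,y)) = E(x,y). Here T(x,y) = (sqrt(2)x/2 - sqrt(2)y/2, sqrt(2)x/2 + sqrt(2)y/2).
Substitute the transformed coordinates into each option and compare with the original:
(A) x^2 - 2xy + y^2  ->  (sqrt(2)x/2 - sqrt(2)y/2)^2 - 2(sqrt(2)x/2 - sqrt(2)y/2)(sqrt(2)x/2 + sqrt(2)y/2) + (sqrt(2)x/2 + sqrt(2)y/2)^2 = 2y^2   [differs from x^2 - 2xy + y^2: not invariant]
(B) x + y  ->  (sqrt(2)x/2 - sqrt(2)y/2) + (sqrt(2)x/2 + sqrt(2)y/2) = sqrt(2)x   [differs from x + y: not invariant]
(C) x^2 + y^2  ->  (sqrt(2)x/2 - sqrt(2)y/2)^2 + (sqrt(2)x/2 + sqrt(2)y/2)^2 = x^2 + y^2   [equals x^2 + y^2: invariant]
(D) x - y  ->  (sqrt(2)x/2 - sqrt(2)y/2) - (sqrt(2)x/2 + sqrt(2)y/2) = -sqrt(2)y   [differs from x - y: not invariant]

Only option (C), x^2 + y^2, is unchanged by the transformation.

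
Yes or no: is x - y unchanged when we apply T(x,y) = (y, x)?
No

Substitute T(x,y) = (y, x) into the expression and compare with the original.

Original: x - y
After applying T: (y) - (x) = -x + y

This differs from the original x - y (difference: -2x + 2y), so the expression is NOT invariant.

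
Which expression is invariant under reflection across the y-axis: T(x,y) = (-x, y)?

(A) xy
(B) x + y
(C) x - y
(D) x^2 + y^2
D

The map is reflection across the y-axis: T(x,y) = (-x, y).
Substitute the transformed coordinates into each option and compare with the original:
(A) xy  ->  (-x)(y) = -xy   [differs from xy: not invariant]
(B) x + y  ->  (-x) + (y) = -x + y   [differs from x + y: not invariant]
(C) x - y  ->  (-x) - (y) = -x - y   [differs from x - y: not invariant]
(D) x^2 + y^2  ->  (-x)^2 + (y)^2 = x^2 + y^2   [equals x^2 + y^2: invariant]

Only option (D), x^2 + y^2, is unchanged by the transformation.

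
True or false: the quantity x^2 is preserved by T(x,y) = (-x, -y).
True

Substitute T(x,y) = (-x, -y) into the expression and compare with the original.

Original: x^2
After applying T: (-x)^2 = x^2

This is identical to the original x^2, so the expression is invariant.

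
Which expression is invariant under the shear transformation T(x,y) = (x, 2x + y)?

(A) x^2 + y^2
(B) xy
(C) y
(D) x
D

Under the shear T(x,y) = (x, 2x + y):
Substitute the transformed coordinates into each option and compare with the original:
(A) x^2 + y^2  ->  (x)^2 + (2x + y)^2 = 5x^2 + 4xy + y^2   [differs from x^2 + y^2: not invariant]
(B) xy  ->  (x)(2x + y) = 2x^2 + xy   [differs from xy: not invariant]
(C) y  ->  (2x + y) = 2x + y   [differs from y: not invariant]
(D) x  ->  (x) = x   [equals x: invariant]

Only option (D), x, is unchanged by the transformation.
A vertical shear moves points parallel to the y-axis, so the x-coordinate (and any function of x alone) is unchanged.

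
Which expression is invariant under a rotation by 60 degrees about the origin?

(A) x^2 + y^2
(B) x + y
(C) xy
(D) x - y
A

A rotation by 60 degrees sends (x, y) to (x/2 - sqrt(3)y/2, sqrt(3)x/2 + y/2).
Substitute the transformed coordinates into each option and compare with the original:
(A) x^2 + y^2  ->  (x/2 - sqrt(3)y/2)^2 + (sqrt(3)x/2 + y/2)^2 = x^2 + y^2   [equals x^2 + y^2: invariant]
(B) x + y  ->  (x/2 - sqrt(3)y/2) + (sqrt(3)x/2 + y/2) = x/2 + sqrt(3)x/2 - sqrt(3)y/2 + y/2   [differs from x + y: not invariant]
(C) xy  ->  (x/2 - sqrt(3)y/2)(sqrt(3)x/2 + y/2) = sqrt(3)x^2/4 - xy/2 - sqrt(3)y^2/4   [differs from xy: not invariant]
(D) x - y  ->  (x/2 - sqrt(3)y/2) - (sqrt(3)x/2 + y/2) = -sqrt(3)x/2 + x/2 - sqrt(3)y/2 - y/2   [differs from x - y: not invariant]

Only option (A), x^2 + y^2, is unchanged by the transformation.
Geometrically, x^2 + y^2 is the squared distance from the origin, which every rotation about the origin preserves.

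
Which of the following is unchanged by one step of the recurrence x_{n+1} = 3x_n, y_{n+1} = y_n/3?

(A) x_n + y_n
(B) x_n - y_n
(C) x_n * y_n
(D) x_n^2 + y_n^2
C

For the recurrence x_{n+1} = 3x_n, y_{n+1} = y_n/3:

x_{n+1} * y_{n+1} = (3x_n) * (y_n/3) = x_n * y_n
The product is conserved.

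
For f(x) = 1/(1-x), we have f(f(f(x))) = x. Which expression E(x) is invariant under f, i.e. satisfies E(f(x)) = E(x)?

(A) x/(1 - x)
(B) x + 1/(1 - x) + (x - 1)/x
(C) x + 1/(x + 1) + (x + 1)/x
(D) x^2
B

Replace x by f(x) = 1/(1 - x) in each option and simplify. As a quick numerical cross-check, also compare E(5) with E(f(5)) = E(-1/4).

(A) x/(1 - x)  ->  (1/(1 - x))/(1 - (1/(1 - x))) = -1/x; check: E(5) = -5/4 but E(-1/4) = -1/5.   [not invariant]
(B) x + 1/(1 - x) + (x - 1)/x  ->  (1/(1 - x)) + 1/(1 - (1/(1 - x))) + ((1/(1 - x)) - 1)/(1/(1 - x)), which simplifies back to x + 1/(1 - x) + (x - 1)/x; check: E(5) = 111/20, E(-1/4) = 111/20.   [invariant]
(C) x + 1/(x + 1) + (x + 1)/x  ->  (1/(1 - x)) + 1/((1/(1 - x)) + 1) + ((1/(1 - x)) + 1)/(1/(1 - x)) = (-x^3 + 6x^2 - 11x + 7)/(x^2 - 3x + 2); check: E(5) = 191/30 but E(-1/4) = -23/12.   [not invariant]
(D) x^2  ->  (1/(1 - x))^2 = (x - 1)^(-2); check: E(5) = 25 but E(-1/4) = 1/16.   [not invariant]

Only (B) is unchanged. Indeed f(f(x)) = 1/(1 - 1/(1-x)) = (1-x)/(-x) = (x-1)/x, so E(x) = x + f(x) + f(f(x)) is the sum over the whole 3-cycle; applying f just permutes the three terms cyclically (x -> f(x) -> f(f(x)) -> x), leaving the sum unchanged.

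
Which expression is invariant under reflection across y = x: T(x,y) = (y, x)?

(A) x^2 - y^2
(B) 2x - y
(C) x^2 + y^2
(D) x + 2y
C

The map is reflection across y = x: T(x,y) = (y, x).
Substitute the transformed coordinates into each option and compare with the original:
(A) x^2 - y^2  ->  (y)^2 - (x)^2 = -x^2 + y^2   [differs from x^2 - y^2: not invariant]
(B) 2x - y  ->  2(y) - (x) = -x + 2y   [differs from 2x - y: not invariant]
(C) x^2 + y^2  ->  (y)^2 + (x)^2 = x^2 + y^2   [equals x^2 + y^2: invariant]
(D) x + 2y  ->  (y) + 2(x) = 2x + y   [differs from x + 2y: not invariant]

Only option (C), x^2 + y^2, is unchanged by the transformation.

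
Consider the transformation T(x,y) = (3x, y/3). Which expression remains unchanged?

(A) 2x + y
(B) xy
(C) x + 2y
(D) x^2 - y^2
B

An expression E(x,y) is invariant under T if E(T(x,y)) = E(x,y). Here T(x,y) = (3x, y/3).
Substitute the transformed coordinates into each option and compare with the original:
(A) 2x + y  ->  2(3x) + (y/3) = 6x + y/3   [differs from 2x + y: not invariant]
(B) xy  ->  (3x)(y/3) = xy   [equals xy: invariant]
(C) x + 2y  ->  (3x) + 2(y/3) = 3x + 2y/3   [differs from x + 2y: not invariant]
(D) x^2 - y^2  ->  (3x)^2 - (y/3)^2 = 9x^2 - y^2/9   [differs from x^2 - y^2: not invariant]

Only option (B), xy, is unchanged by the transformation.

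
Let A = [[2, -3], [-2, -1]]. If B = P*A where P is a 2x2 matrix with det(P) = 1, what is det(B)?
-8

By the multiplicative property of determinants, det(B) = det(P*A) = det(P) * det(A) = det(A),
so the determinant is invariant under multiplication by any determinant-1 matrix; we just need det(A).

det(A) = (2)(-1) - (-3)(-2) = -2 - 6 = -8

Therefore det(B) = 1 * (-8) = -8.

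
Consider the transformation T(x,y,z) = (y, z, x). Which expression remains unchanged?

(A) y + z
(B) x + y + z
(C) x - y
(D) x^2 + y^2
B

Apply T(x,y,z) = (y, z, x) to each option, i.e. replace (x, y, z) by the transformed coordinates.
Substitute the transformed coordinates into each option and compare with the original:
(A) y + z  ->  (z) + (x) = x + z   [differs from y + z: not invariant]
(B) x + y + z  ->  (y) + (z) + (x) = x + y + z   [equals x + y + z: invariant]
(C) x - y  ->  (y) - (z) = y - z   [differs from x - y: not invariant]
(D) x^2 + y^2  ->  (y)^2 + (z)^2 = y^2 + z^2   [differs from x^2 + y^2: not invariant]

Only option (B), x + y + z, is unchanged by the transformation.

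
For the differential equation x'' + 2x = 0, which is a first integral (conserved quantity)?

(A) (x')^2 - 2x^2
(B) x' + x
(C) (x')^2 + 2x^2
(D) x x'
C

A first integral I satisfies dI/dt = 0 along every solution. Differentiate each option and use the equation of motion:
(A) d/dt[(x')^2 - 2x^2] = 2x'x'' - 4x x' = -8x x', not identically 0
(B) d/dt[x' + x] = x'' + x' = -2x + x', not identically 0
(C) d/dt[(x')^2 + 2x^2] = 2x'x'' + 4x x' = 2x'(-2x) + 4x x' = 0
(D) d/dt[x x'] = (x')^2 + x x'' = (x')^2 - 2x^2, not identically 0

Only (C) has zero time-derivative. So the energy-like quantity (x')^2 + 2x^2 is the first integral.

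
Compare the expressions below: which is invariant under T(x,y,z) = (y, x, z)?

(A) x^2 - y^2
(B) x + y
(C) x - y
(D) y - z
B

Apply T(x,y,z) = (y, x, z) to each option, i.e. replace (x, y, z) by the transformed coordinates.
Substitute the transformed coordinates into each option and compare with the original:
(A) x^2 - y^2  ->  (y)^2 - (x)^2 = -x^2 + y^2   [differs from x^2 - y^2: not invariant]
(B) x + y  ->  (y) + (x) = x + y   [equals x + y: invariant]
(C) x - y  ->  (y) - (x) = -x + y   [differs from x - y: not invariant]
(D) y - z  ->  (x) - (z) = x - z   [differs from y - z: not invariant]

Only option (B), x + y, is unchanged by the transformation.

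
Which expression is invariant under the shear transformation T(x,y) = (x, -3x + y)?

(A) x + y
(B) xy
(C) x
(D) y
C

Under the shear T(x,y) = (x, -3x + y):
Substitute the transformed coordinates into each option and compare with the original:
(A) x + y  ->  (x) + (-3x + y) = -2x + y   [differs from x + y: not invariant]
(B) xy  ->  (x)(-3x + y) = -3x^2 + xy   [differs from xy: not invariant]
(C) x  ->  (x) = x   [equals x: invariant]
(D) y  ->  (-3x + y) = -3x + y   [differs from y: not invariant]

Only option (C), x, is unchanged by the transformation.
A vertical shear moves points parallel to the y-axis, so the x-coordinate (and any function of x alone) is unchanged.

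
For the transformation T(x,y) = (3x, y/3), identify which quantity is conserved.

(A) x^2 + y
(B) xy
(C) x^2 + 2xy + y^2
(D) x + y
B

An expression E(x,y) is invariant under T if E(T(x,y)) = E(x,y). Here T(x,y) = (3x, y/3).
Substitute the transformed coordinates into each option and compare with the original:
(A) x^2 + y  ->  (3x)^2 + (y/3) = 9x^2 + y/3   [differs from x^2 + y: not invariant]
(B) xy  ->  (3x)(y/3) = xy   [equals xy: invariant]
(C) x^2 + 2xy + y^2  ->  (3x)^2 + 2(3x)(y/3) + (y/3)^2 = 9x^2 + 2xy + y^2/9   [differs from x^2 + 2xy + y^2: not invariant]
(D) x + y  ->  (3x) + (y/3) = 3x + y/3   [differs from x + y: not invariant]

Only option (B), xy, is unchanged by the transformation.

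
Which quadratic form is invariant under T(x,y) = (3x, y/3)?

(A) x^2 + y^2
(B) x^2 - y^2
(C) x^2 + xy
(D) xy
D

T multiplies x by 3 and divides y by 3.
Substitute the transformed coordinates into each option and compare with the original:
(A) x^2 + y^2  ->  (3x)^2 + (y/3)^2 = 9x^2 + y^2/9   [differs from x^2 + y^2: not invariant]
(B) x^2 - y^2  ->  (3x)^2 - (y/3)^2 = 9x^2 - y^2/9   [differs from x^2 - y^2: not invariant]
(C) x^2 + xy  ->  (3x)^2 + (3x)(y/3) = 9x^2 + xy   [differs from x^2 + xy: not invariant]
(D) xy  ->  (3x)(y/3) = xy   [equals xy: invariant]

Only option (D), xy, is unchanged by the transformation.
The factors 3 and 1/3 cancel only in the pure product xy.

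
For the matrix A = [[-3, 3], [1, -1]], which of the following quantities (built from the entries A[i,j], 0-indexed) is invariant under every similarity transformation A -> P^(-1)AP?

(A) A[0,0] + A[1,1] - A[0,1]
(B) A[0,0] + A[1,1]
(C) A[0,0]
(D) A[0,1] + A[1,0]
B

A[0,0] + A[1,1] is the trace of A. By the cyclic property of the trace, tr(P^(-1)AP) = tr(APP^(-1)) = tr(A), so it is the same for every matrix similar to A.

The other combinations are not similarity invariants. For example, take P = [[2, 1], [1, 1]] (det P = 1), so P^(-1) = [[1, -1], [-1, 2]] and
B = P^(-1)AP = [[-4, 0], [5, 0]].
Evaluating each option on A and on B:
(A) A[0,0] + A[1,1] - A[0,1]: -7 for A, -4 for B -> changes
(B) A[0,0] + A[1,1]: -4 for A, -4 for B -> unchanged
(C) A[0,0]: -3 for A, -4 for B -> changes
(D) A[0,1] + A[1,0]: 4 for A, 5 for B -> changes

Only (B) A[0,0] + A[1,1] = -4 survives (and it does so for every P, not just this one), so it is the invariant.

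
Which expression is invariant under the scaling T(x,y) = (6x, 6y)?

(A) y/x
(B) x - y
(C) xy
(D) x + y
A

Under the uniform scaling T(x,y) = (6x, 6y):
Substitute the transformed coordinates into each option and compare with the original:
(A) y/x  ->  (6y)/(6x) = y/x   [equals y/x: invariant]
(B) x - y  ->  (6x) - (6y) = 6x - 6y   [differs from x - y: not invariant]
(C) xy  ->  (6x)(6y) = 36xy   [differs from xy: not invariant]
(D) x + y  ->  (6x) + (6y) = 6x + 6y   [differs from x + y: not invariant]

Only option (A), y/x, is unchanged by the transformation.
The common factor 6 cancels in a ratio of coordinates, while sums, products and sums of squares pick up factors of 6 or 36.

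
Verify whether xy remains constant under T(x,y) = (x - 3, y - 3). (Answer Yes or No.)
No

Substitute T(x,y) = (x - 3, y - 3) into the expression and compare with the original.

Original: xy
After applying T: (x - 3)(y - 3) = xy - 3x - 3y + 9

This differs from the original xy (difference: -3x - 3y + 9), so the expression is NOT invariant.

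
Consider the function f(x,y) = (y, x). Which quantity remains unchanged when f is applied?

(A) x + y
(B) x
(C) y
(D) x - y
A

For f(x,y) = (y, x):
After applying f: x' = y, y' = x. So x' + y' = y + x = x + y.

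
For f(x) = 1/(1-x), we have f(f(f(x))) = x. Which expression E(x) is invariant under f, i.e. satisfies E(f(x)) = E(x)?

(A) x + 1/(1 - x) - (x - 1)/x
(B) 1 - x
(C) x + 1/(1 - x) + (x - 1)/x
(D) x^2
C

Replace x by f(x) = 1/(1 - x) in each option and simplify. As a quick numerical cross-check, also compare E(3) with E(f(3)) = E(-1/2).

(A) x + 1/(1 - x) - (x - 1)/x  ->  (1/(1 - x)) + 1/(1 - (1/(1 - x))) - ((1/(1 - x)) - 1)/(1/(1 - x)) = (x^2(1 - x) - x + (x - 1)^2)/(x(x - 1)); check: E(3) = 11/6 but E(-1/2) = -17/6.   [not invariant]
(B) 1 - x  ->  1 - (1/(1 - x)) = x/(x - 1); check: E(3) = -2 but E(-1/2) = 3/2.   [not invariant]
(C) x + 1/(1 - x) + (x - 1)/x  ->  (1/(1 - x)) + 1/(1 - (1/(1 - x))) + ((1/(1 - x)) - 1)/(1/(1 - x)), which simplifies back to x + 1/(1 - x) + (x - 1)/x; check: E(3) = 19/6, E(-1/2) = 19/6.   [invariant]
(D) x^2  ->  (1/(1 - x))^2 = (x - 1)^(-2); check: E(3) = 9 but E(-1/2) = 1/4.   [not invariant]

Only (C) is unchanged. Indeed f(f(x)) = 1/(1 - 1/(1-x)) = (1-x)/(-x) = (x-1)/x, so E(x) = x + f(x) + f(f(x)) is the sum over the whole 3-cycle; applying f just permutes the three terms cyclically (x -> f(x) -> f(f(x)) -> x), leaving the sum unchanged.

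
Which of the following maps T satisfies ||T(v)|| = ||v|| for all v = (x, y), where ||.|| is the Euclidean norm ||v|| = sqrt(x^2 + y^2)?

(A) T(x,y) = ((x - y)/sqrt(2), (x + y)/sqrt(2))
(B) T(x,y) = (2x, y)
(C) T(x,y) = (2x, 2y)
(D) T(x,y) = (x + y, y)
A

A transformation preserves a norm if ||T(v)|| = ||v|| for every v; a single vector where the norm changes rules an option out.

(A) T(x,y) = ((x - y)/sqrt(2), (x + y)/sqrt(2)): preserves the norm -- it is an orthogonal map (a rotation/reflection), and (sqrt(2)(x - y)/2)^2 + (sqrt(2)(x + y)/2)^2 simplifies to x^2 + y^2.
(B) T(x,y) = (2x, y): v = (1, 0) has norm sqrt((1)^2 + (0)^2) = 1, but T(v) = (2, 0) has norm 2 -- not preserved.
(C) T(x,y) = (2x, 2y): v = (1, 0) has norm sqrt((1)^2 + (0)^2) = 1, but T(v) = (2, 0) has norm 2 -- not preserved.
(D) T(x,y) = (x + y, y): v = (0, 1) has norm sqrt((0)^2 + (1)^2) = 1, but T(v) = (1, 1) has norm sqrt(2) -- not preserved.

Therefore the answer is (A).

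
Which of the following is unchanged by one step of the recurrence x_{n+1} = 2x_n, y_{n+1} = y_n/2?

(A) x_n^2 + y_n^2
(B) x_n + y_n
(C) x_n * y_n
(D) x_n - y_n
C

For the recurrence x_{n+1} = 2x_n, y_{n+1} = y_n/2:

x_{n+1} * y_{n+1} = (2x_n) * (y_n/2) = x_n * y_n
The product is conserved.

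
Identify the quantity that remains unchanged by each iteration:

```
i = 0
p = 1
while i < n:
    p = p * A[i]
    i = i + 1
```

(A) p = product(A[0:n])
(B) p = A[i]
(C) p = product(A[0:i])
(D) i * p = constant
C

A loop invariant must hold before the first iteration and be re-established by every execution of the body.

(C) p = product(A[0:i]): Initially i = 0 and p = 1 = product of the empty slice A[0:0]. If p = product(A[0:i]) holds at the top of an iteration, the body sets p to product(A[0:i]) * A[i] = product(A[0:i+1]) and then i to i+1, so the property is restored. At exit i = n, giving p = product(A[0:n]).

The other options fail:
(A) p = product(A[0:n]): false before the loop (p = 1, not the full product) -- it only becomes true at exit.
(B) p = A[i]: after the first iteration p = A[0] but i = 1; in general p is a product of several elements, not a single one.
(D) i * p = constant: initially i * p = 0, but after one iteration it is 1 * A[0], which is nonzero in general.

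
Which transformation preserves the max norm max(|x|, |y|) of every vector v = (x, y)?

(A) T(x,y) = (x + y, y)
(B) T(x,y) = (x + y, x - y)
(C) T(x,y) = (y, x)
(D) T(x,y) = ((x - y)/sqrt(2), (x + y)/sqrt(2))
C

A transformation preserves a norm if ||T(v)|| = ||v|| for every v; a single vector where the norm changes rules an option out.

(A) T(x,y) = (x + y, y): v = (1, 1) has norm max(|1|, |1|) = 1, but T(v) = (2, 1) has norm 2 -- not preserved.
(B) T(x,y) = (x + y, x - y): v = (1, 1) has norm max(|1|, |1|) = 1, but T(v) = (2, 0) has norm 2 -- not preserved.
(C) T(x,y) = (y, x): preserves the norm -- it only permutes the coordinates and/or flips signs, which leaves max(|x|, |y|) unchanged.
(D) T(x,y) = ((x - y)/sqrt(2), (x + y)/sqrt(2)): v = (1, 0) has norm max(|1|, |0|) = 1, but T(v) = (sqrt(2)/2, sqrt(2)/2) has norm sqrt(2)/2 -- not preserved.

Therefore the answer is (C).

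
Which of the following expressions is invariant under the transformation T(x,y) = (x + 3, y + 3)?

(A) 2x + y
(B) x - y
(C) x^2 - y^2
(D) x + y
B

An expression E(x,y) is invariant under T if E(T(x,y)) = E(x,y). Here T(x,y) = (x + 3, y + 3).
Substitute the transformed coordinates into each option and compare with the original:
(A) 2x + y  ->  2(x + 3) + (y + 3) = 2x + y + 9   [differs from 2x + y: not invariant]
(B) x - y  ->  (x + 3) - (y + 3) = x - y   [equals x - y: invariant]
(C) x^2 - y^2  ->  (x + 3)^2 - (y + 3)^2 = x^2 + 6x - y^2 - 6y   [differs from x^2 - y^2: not invariant]
(D) x + y  ->  (x + 3) + (y + 3) = x + y + 6   [differs from x + y: not invariant]

Only option (B), x - y, is unchanged by the transformation.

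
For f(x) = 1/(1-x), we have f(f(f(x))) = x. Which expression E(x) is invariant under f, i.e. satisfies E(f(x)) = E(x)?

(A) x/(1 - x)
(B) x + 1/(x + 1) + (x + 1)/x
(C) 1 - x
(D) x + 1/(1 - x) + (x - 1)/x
D

Replace x by f(x) = 1/(1 - x) in each option and simplify. As a quick numerical cross-check, also compare E(5) with E(f(5)) = E(-1/4).

(A) x/(1 - x)  ->  (1/(1 - x))/(1 - (1/(1 - x))) = -1/x; check: E(5) = -5/4 but E(-1/4) = -1/5.   [not invariant]
(B) x + 1/(x + 1) + (x + 1)/x  ->  (1/(1 - x)) + 1/((1/(1 - x)) + 1) + ((1/(1 - x)) + 1)/(1/(1 - x)) = (-x^3 + 6x^2 - 11x + 7)/(x^2 - 3x + 2); check: E(5) = 191/30 but E(-1/4) = -23/12.   [not invariant]
(C) 1 - x  ->  1 - (1/(1 - x)) = x/(x - 1); check: E(5) = -4 but E(-1/4) = 5/4.   [not invariant]
(D) x + 1/(1 - x) + (x - 1)/x  ->  (1/(1 - x)) + 1/(1 - (1/(1 - x))) + ((1/(1 - x)) - 1)/(1/(1 - x)), which simplifies back to x + 1/(1 - x) + (x - 1)/x; check: E(5) = 111/20, E(-1/4) = 111/20.   [invariant]

Only (D) is unchanged. Indeed f(f(x)) = 1/(1 - 1/(1-x)) = (1-x)/(-x) = (x-1)/x, so E(x) = x + f(x) + f(f(x)) is the sum over the whole 3-cycle; applying f just permutes the three terms cyclically (x -> f(x) -> f(f(x)) -> x), leaving the sum unchanged.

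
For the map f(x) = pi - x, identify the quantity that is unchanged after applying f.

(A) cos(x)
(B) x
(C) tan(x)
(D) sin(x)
D

For f(x) = pi - x:
sin(pi - x) = sin(x), so sine is invariant under this transformation.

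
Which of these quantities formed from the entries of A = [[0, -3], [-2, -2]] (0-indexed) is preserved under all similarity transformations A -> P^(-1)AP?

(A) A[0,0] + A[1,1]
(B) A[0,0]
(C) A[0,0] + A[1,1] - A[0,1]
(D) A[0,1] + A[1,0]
A

A[0,0] + A[1,1] is the trace of A. By the cyclic property of the trace, tr(P^(-1)AP) = tr(APP^(-1)) = tr(A), so it is the same for every matrix similar to A.

The other combinations are not similarity invariants. For example, take P = [[2, 1], [1, 1]] (det P = 1), so P^(-1) = [[1, -1], [-1, 2]] and
B = P^(-1)AP = [[3, 1], [-9, -5]].
Evaluating each option on A and on B:
(A) A[0,0] + A[1,1]: -2 for A, -2 for B -> unchanged
(B) A[0,0]: 0 for A, 3 for B -> changes
(C) A[0,0] + A[1,1] - A[0,1]: 1 for A, -3 for B -> changes
(D) A[0,1] + A[1,0]: -5 for A, -8 for B -> changes

Only (A) A[0,0] + A[1,1] = -2 survives (and it does so for every P, not just this one), so it is the invariant.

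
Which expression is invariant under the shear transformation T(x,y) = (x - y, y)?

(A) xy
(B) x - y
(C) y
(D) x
C

Under the shear T(x,y) = (x - y, y):
Substitute the transformed coordinates into each option and compare with the original:
(A) xy  ->  (x - y)(y) = xy - y^2   [differs from xy: not invariant]
(B) x - y  ->  (x - y) - (y) = x - 2y   [differs from x - y: not invariant]
(C) y  ->  (y) = y   [equals y: invariant]
(D) x  ->  (x - y) = x - y   [differs from x: not invariant]

Only option (C), y, is unchanged by the transformation.
A horizontal shear moves points parallel to the x-axis, so the y-coordinate (and any function of y alone) is unchanged.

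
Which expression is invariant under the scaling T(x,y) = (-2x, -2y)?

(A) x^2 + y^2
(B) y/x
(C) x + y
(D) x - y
B

Under the uniform scaling T(x,y) = (-2x, -2y):
Substitute the transformed coordinates into each option and compare with the original:
(A) x^2 + y^2  ->  (-2x)^2 + (-2y)^2 = 4x^2 + 4y^2   [differs from x^2 + y^2: not invariant]
(B) y/x  ->  (-2y)/(-2x) = y/x   [equals y/x: invariant]
(C) x + y  ->  (-2x) + (-2y) = -2x - 2y   [differs from x + y: not invariant]
(D) x - y  ->  (-2x) - (-2y) = -2x + 2y   [differs from x - y: not invariant]

Only option (B), y/x, is unchanged by the transformation.
The common factor -2 cancels in a ratio of coordinates, while sums, products and sums of squares pick up factors of -2 or 4.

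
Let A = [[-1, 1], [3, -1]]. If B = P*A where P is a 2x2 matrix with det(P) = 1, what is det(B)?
-2

By the multiplicative property of determinants, det(B) = det(P*A) = det(P) * det(A) = det(A),
so the determinant is invariant under multiplication by any determinant-1 matrix; we just need det(A).

det(A) = (-1)(-1) - (1)(3) = 1 - 3 = -2

Therefore det(B) = 1 * (-2) = -2.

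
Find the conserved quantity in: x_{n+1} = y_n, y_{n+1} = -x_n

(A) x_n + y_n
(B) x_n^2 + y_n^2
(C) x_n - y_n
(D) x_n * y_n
B

For the recurrence x_{n+1} = y_n, y_{n+1} = -x_n:

x_{n+1}^2 + y_{n+1}^2 = y_n^2 + (-x_n)^2 = x_n^2 + y_n^2
The sum of squares is conserved (like energy in a harmonic oscillator).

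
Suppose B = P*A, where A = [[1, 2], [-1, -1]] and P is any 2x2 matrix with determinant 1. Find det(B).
1

By the multiplicative property of determinants, det(B) = det(P*A) = det(P) * det(A) = det(A),
so the determinant is invariant under multiplication by any determinant-1 matrix; we just need det(A).

det(A) = (1)(-1) - (2)(-1) = -1 - (-2) = 1

Therefore det(B) = 1 * 1 = 1.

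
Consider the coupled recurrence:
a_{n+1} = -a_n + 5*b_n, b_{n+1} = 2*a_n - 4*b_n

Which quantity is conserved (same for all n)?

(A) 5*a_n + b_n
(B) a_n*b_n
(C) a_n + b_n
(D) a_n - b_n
C

Replace a_n by a_{n+1} = -a_n + 5*b_n and b_n by b_{n+1} = 2*a_n - 4*b_n in each option and simplify:
(A) 5*a_n + b_n  ->  5*(-a_n + 5*b_n) + (2*a_n - 4*b_n) = -3*a_n + 21*b_n   [not conserved]
(B) a_n*b_n  ->  (-a_n + 5*b_n)*(2*a_n - 4*b_n) = -2*a_n^2 + 14*a_n*b_n - 20*b_n^2   [not conserved]
(C) a_n + b_n  ->  (-a_n + 5*b_n) + (2*a_n - 4*b_n) = a_n + b_n   [conserved]
(D) a_n - b_n  ->  (-a_n + 5*b_n) - (2*a_n - 4*b_n) = -3*a_n + 9*b_n   [not conserved]

Only (C) a_n + b_n returns to itself after one step, so it is the conserved quantity.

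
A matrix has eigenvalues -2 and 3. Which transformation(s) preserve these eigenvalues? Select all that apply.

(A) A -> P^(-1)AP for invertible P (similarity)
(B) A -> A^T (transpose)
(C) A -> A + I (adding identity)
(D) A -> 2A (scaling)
A and B

Eigenvalues are preserved by:
1. Similarity transformations: A -> P^(-1)AP (same characteristic polynomial)
2. Transpose: A^T has the same eigenvalues as A

Eigenvalues are NOT preserved by:
- Adding identity: eigenvalues become -2+1, 3+1
- Scaling: eigenvalues become -4, 6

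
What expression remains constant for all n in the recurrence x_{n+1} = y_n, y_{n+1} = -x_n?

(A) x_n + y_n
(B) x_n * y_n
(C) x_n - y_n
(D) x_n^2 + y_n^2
D

For the recurrence x_{n+1} = y_n, y_{n+1} = -x_n:

x_{n+1}^2 + y_{n+1}^2 = y_n^2 + (-x_n)^2 = x_n^2 + y_n^2
The sum of squares is conserved (like energy in a harmonic oscillator).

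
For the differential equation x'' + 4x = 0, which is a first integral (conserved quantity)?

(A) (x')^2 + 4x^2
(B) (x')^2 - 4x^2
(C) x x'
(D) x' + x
A

A first integral I satisfies dI/dt = 0 along every solution. Differentiate each option and use the equation of motion:
(A) d/dt[(x')^2 + 4x^2] = 2x'x'' + 8x x' = 2x'(-4x) + 8x x' = 0
(B) d/dt[(x')^2 - 4x^2] = 2x'x'' - 8x x' = -16x x', not identically 0
(C) d/dt[x x'] = (x')^2 + x x'' = (x')^2 - 4x^2, not identically 0
(D) d/dt[x' + x] = x'' + x' = -4x + x', not identically 0

Only (A) has zero time-derivative. So the energy-like quantity (x')^2 + 4x^2 is the first integral.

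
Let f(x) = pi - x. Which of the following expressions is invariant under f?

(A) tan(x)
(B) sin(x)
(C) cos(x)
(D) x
B

For f(x) = pi - x:
sin(pi - x) = sin(x), so sine is invariant under this transformation.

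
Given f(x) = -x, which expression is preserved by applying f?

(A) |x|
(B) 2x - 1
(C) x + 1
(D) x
A

For f(x) = -x:
Applying f replaces x by -x. Since |-x| = |x|, the absolute value is unchanged by f, whereas x -> -x, 2x - 1 -> -2x - 1 and x + 1 -> -x + 1 all change.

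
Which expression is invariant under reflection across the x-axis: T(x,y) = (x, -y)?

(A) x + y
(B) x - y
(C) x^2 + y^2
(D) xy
C

The map is reflection across the x-axis: T(x,y) = (x, -y).
Substitute the transformed coordinates into each option and compare with the original:
(A) x + y  ->  (x) + (-y) = x - y   [differs from x + y: not invariant]
(B) x - y  ->  (x) - (-y) = x + y   [differs from x - y: not invariant]
(C) x^2 + y^2  ->  (x)^2 + (-y)^2 = x^2 + y^2   [equals x^2 + y^2: invariant]
(D) xy  ->  (x)(-y) = -xy   [differs from xy: not invariant]

Only option (C), x^2 + y^2, is unchanged by the transformation.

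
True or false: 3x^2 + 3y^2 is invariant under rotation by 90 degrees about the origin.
True

Applying rotation by 90 degrees: x' = x*cos(90 degrees) - y*sin(90 degrees) = -y, y' = x*sin(90 degrees) + y*cos(90 degrees) = x

Substituting into 3x^2 + 3y^2:
3(-y)^2 + 3(x)^2
= 3x^2 + 3y^2

This equals the original expression 3x^2 + 3y^2, so it IS invariant.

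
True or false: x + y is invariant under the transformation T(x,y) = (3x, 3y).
False

Substitute T(x,y) = (3x, 3y) into the expression and compare with the original.

Original: x + y
After applying T: (3x) + (3y) = 3x + 3y

This differs from the original x + y (difference: 2x + 2y), so the expression is NOT invariant.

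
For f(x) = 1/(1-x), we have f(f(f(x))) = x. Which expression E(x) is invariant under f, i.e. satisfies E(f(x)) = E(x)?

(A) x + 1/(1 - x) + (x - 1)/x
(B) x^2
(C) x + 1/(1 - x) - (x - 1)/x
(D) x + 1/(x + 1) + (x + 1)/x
A

Replace x by f(x) = 1/(1 - x) in each option and simplify. As a quick numerical cross-check, also compare E(5) with E(f(5)) = E(-1/4).

(A) x + 1/(1 - x) + (x - 1)/x  ->  (1/(1 - x)) + 1/(1 - (1/(1 - x))) + ((1/(1 - x)) - 1)/(1/(1 - x)), which simplifies back to x + 1/(1 - x) + (x - 1)/x; check: E(5) = 111/20, E(-1/4) = 111/20.   [invariant]
(B) x^2  ->  (1/(1 - x))^2 = (x - 1)^(-2); check: E(5) = 25 but E(-1/4) = 1/16.   [not invariant]
(C) x + 1/(1 - x) - (x - 1)/x  ->  (1/(1 - x)) + 1/(1 - (1/(1 - x))) - ((1/(1 - x)) - 1)/(1/(1 - x)) = (x^2(1 - x) - x + (x - 1)^2)/(x(x - 1)); check: E(5) = 79/20 but E(-1/4) = -89/20.   [not invariant]
(D) x + 1/(x + 1) + (x + 1)/x  ->  (1/(1 - x)) + 1/((1/(1 - x)) + 1) + ((1/(1 - x)) + 1)/(1/(1 - x)) = (-x^3 + 6x^2 - 11x + 7)/(x^2 - 3x + 2); check: E(5) = 191/30 but E(-1/4) = -23/12.   [not invariant]

Only (A) is unchanged. Indeed f(f(x)) = 1/(1 - 1/(1-x)) = (1-x)/(-x) = (x-1)/x, so E(x) = x + f(x) + f(f(x)) is the sum over the whole 3-cycle; applying f just permutes the three terms cyclically (x -> f(x) -> f(f(x)) -> x), leaving the sum unchanged.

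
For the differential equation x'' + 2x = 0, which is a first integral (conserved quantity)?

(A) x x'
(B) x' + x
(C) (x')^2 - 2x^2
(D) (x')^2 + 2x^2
D

A first integral I satisfies dI/dt = 0 along every solution. Differentiate each option and use the equation of motion:
(A) d/dt[x x'] = (x')^2 + x x'' = (x')^2 - 2x^2, not identically 0
(B) d/dt[x' + x] = x'' + x' = -2x + x', not identically 0
(C) d/dt[(x')^2 - 2x^2] = 2x'x'' - 4x x' = -8x x', not identically 0
(D) d/dt[(x')^2 + 2x^2] = 2x'x'' + 4x x' = 2x'(-2x) + 4x x' = 0

Only (D) has zero time-derivative. So the energy-like quantity (x')^2 + 2x^2 is the first integral.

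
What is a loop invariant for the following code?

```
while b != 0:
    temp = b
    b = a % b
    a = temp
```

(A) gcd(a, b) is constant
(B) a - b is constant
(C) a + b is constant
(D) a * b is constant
A

A loop invariant must hold before the first iteration and be re-established by every execution of the body.

(A) gcd(a, b) is constant: One iteration replaces (a, b) by (b, a mod b). Since a mod b = a - q*b for an integer q, any common divisor of a and b divides b and a mod b, and conversely; hence gcd(b, a mod b) = gcd(a, b). For instance (38, 12) -> (12, 2) keeps gcd = 2. At exit b = 0 and a = gcd of the original inputs.

The other options fail:
(B) a - b is constant: e.g. (a, b) = (38, 12) -> (12, 2): the difference goes from 26 to 10.
(C) a + b is constant: e.g. (a, b) = (38, 12) -> (12, 2): the sum goes from 50 to 14.
(D) a * b is constant: e.g. (a, b) = (38, 12) -> (12, 2): the product goes from 456 to 24.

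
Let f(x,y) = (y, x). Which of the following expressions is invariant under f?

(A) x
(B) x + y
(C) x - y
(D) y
B

For f(x,y) = (y, x):
After applying f: x' = y, y' = x. So x' + y' = y + x = x + y.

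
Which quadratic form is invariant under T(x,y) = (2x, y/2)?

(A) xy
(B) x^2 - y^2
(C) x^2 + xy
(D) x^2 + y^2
A

T multiplies x by 2 and divides y by 2.
Substitute the transformed coordinates into each option and compare with the original:
(A) xy  ->  (2x)(y/2) = xy   [equals xy: invariant]
(B) x^2 - y^2  ->  (2x)^2 - (y/2)^2 = 4x^2 - y^2/4   [differs from x^2 - y^2: not invariant]
(C) x^2 + xy  ->  (2x)^2 + (2x)(y/2) = 4x^2 + xy   [differs from x^2 + xy: not invariant]
(D) x^2 + y^2  ->  (2x)^2 + (y/2)^2 = 4x^2 + y^2/4   [differs from x^2 + y^2: not invariant]

Only option (A), xy, is unchanged by the transformation.
The factors 2 and 1/2 cancel only in the pure product xy.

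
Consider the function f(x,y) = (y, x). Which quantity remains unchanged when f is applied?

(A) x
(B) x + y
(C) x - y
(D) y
B

For f(x,y) = (y, x):
After applying f: x' = y, y' = x. So x' + y' = y + x = x + y.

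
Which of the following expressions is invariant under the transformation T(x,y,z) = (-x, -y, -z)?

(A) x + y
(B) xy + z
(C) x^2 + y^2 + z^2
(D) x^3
C

Apply T(x,y,z) = (-x, -y, -z) to each option, i.e. replace (x, y, z) by the transformed coordinates.
Substitute the transformed coordinates into each option and compare with the original:
(A) x + y  ->  (-x) + (-y) = -x - y   [differs from x + y: not invariant]
(B) xy + z  ->  (-x)(-y) + (-z) = xy - z   [differs from xy + z: not invariant]
(C) x^2 + y^2 + z^2  ->  (-x)^2 + (-y)^2 + (-z)^2 = x^2 + y^2 + z^2   [equals x^2 + y^2 + z^2: invariant]
(D) x^3  ->  (-x)^3 = -x^3   [differs from x^3: not invariant]

Only option (C), x^2 + y^2 + z^2, is unchanged by the transformation.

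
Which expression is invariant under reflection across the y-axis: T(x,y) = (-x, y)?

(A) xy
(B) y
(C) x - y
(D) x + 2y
B

The map is reflection across the y-axis: T(x,y) = (-x, y).
Substitute the transformed coordinates into each option and compare with the original:
(A) xy  ->  (-x)(y) = -xy   [differs from xy: not invariant]
(B) y  ->  (y) = y   [equals y: invariant]
(C) x - y  ->  (-x) - (y) = -x - y   [differs from x - y: not invariant]
(D) x + 2y  ->  (-x) + 2(y) = -x + 2y   [differs from x + 2y: not invariant]

Only option (B), y, is unchanged by the transformation.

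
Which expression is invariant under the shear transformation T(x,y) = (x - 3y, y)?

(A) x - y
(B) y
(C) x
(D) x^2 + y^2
B

Under the shear T(x,y) = (x - 3y, y):
Substitute the transformed coordinates into each option and compare with the original:
(A) x - y  ->  (x - 3y) - (y) = x - 4y   [differs from x - y: not invariant]
(B) y  ->  (y) = y   [equals y: invariant]
(C) x  ->  (x - 3y) = x - 3y   [differs from x: not invariant]
(D) x^2 + y^2  ->  (x - 3y)^2 + (y)^2 = x^2 - 6xy + 10y^2   [differs from x^2 + y^2: not invariant]

Only option (B), y, is unchanged by the transformation.
A horizontal shear moves points parallel to the x-axis, so the y-coordinate (and any function of y alone) is unchanged.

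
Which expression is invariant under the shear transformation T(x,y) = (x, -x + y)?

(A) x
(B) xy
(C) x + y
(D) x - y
A

Under the shear T(x,y) = (x, -x + y):
Substitute the transformed coordinates into each option and compare with the original:
(A) x  ->  (x) = x   [equals x: invariant]
(B) xy  ->  (x)(-x + y) = -x^2 + xy   [differs from xy: not invariant]
(C) x + y  ->  (x) + (-x + y) = y   [differs from x + y: not invariant]
(D) x - y  ->  (x) - (-x + y) = 2x - y   [differs from x - y: not invariant]

Only option (A), x, is unchanged by the transformation.
A vertical shear moves points parallel to the y-axis, so the x-coordinate (and any function of x alone) is unchanged.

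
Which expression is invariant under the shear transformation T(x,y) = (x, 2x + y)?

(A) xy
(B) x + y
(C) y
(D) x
D

Under the shear T(x,y) = (x, 2x + y):
Substitute the transformed coordinates into each option and compare with the original:
(A) xy  ->  (x)(2x + y) = 2x^2 + xy   [differs from xy: not invariant]
(B) x + y  ->  (x) + (2x + y) = 3x + y   [differs from x + y: not invariant]
(C) y  ->  (2x + y) = 2x + y   [differs from y: not invariant]
(D) x  ->  (x) = x   [equals x: invariant]

Only option (D), x, is unchanged by the transformation.
A vertical shear moves points parallel to the y-axis, so the x-coordinate (and any function of x alone) is unchanged.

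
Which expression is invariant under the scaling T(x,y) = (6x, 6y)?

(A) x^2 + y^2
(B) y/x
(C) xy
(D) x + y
B

Under the uniform scaling T(x,y) = (6x, 6y):
Substitute the transformed coordinates into each option and compare with the original:
(A) x^2 + y^2  ->  (6x)^2 + (6y)^2 = 36x^2 + 36y^2   [differs from x^2 + y^2: not invariant]
(B) y/x  ->  (6y)/(6x) = y/x   [equals y/x: invariant]
(C) xy  ->  (6x)(6y) = 36xy   [differs from xy: not invariant]
(D) x + y  ->  (6x) + (6y) = 6x + 6y   [differs from x + y: not invariant]

Only option (B), y/x, is unchanged by the transformation.
The common factor 6 cancels in a ratio of coordinates, while sums, products and sums of squares pick up factors of 6 or 36.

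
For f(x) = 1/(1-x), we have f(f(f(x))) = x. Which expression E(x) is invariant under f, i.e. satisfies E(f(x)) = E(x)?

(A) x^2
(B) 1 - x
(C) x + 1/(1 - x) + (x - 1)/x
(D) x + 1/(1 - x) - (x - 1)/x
C

Replace x by f(x) = 1/(1 - x) in each option and simplify. As a quick numerical cross-check, also compare E(4) with E(f(4)) = E(-1/3).

(A) x^2  ->  (1/(1 - x))^2 = (x - 1)^(-2); check: E(4) = 16 but E(-1/3) = 1/9.   [not invariant]
(B) 1 - x  ->  1 - (1/(1 - x)) = x/(x - 1); check: E(4) = -3 but E(-1/3) = 4/3.   [not invariant]
(C) x + 1/(1 - x) + (x - 1)/x  ->  (1/(1 - x)) + 1/(1 - (1/(1 - x))) + ((1/(1 - x)) - 1)/(1/(1 - x)), which simplifies back to x + 1/(1 - x) + (x - 1)/x; check: E(4) = 53/12, E(-1/3) = 53/12.   [invariant]
(D) x + 1/(1 - x) - (x - 1)/x  ->  (1/(1 - x)) + 1/(1 - (1/(1 - x))) - ((1/(1 - x)) - 1)/(1/(1 - x)) = (x^2(1 - x) - x + (x - 1)^2)/(x(x - 1)); check: E(4) = 35/12 but E(-1/3) = -43/12.   [not invariant]

Only (C) is unchanged. Indeed f(f(x)) = 1/(1 - 1/(1-x)) = (1-x)/(-x) = (x-1)/x, so E(x) = x + f(x) + f(f(x)) is the sum over the whole 3-cycle; applying f just permutes the three terms cyclically (x -> f(x) -> f(f(x)) -> x), leaving the sum unchanged.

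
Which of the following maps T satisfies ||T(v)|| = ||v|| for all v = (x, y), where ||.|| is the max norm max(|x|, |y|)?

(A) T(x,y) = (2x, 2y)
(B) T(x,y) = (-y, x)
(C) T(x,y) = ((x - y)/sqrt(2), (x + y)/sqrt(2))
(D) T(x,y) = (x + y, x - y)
B

A transformation preserves a norm if ||T(v)|| = ||v|| for every v; a single vector where the norm changes rules an option out.

(A) T(x,y) = (2x, 2y): v = (1, 0) has norm max(|1|, |0|) = 1, but T(v) = (2, 0) has norm 2 -- not preserved.
(B) T(x,y) = (-y, x): preserves the norm -- it only permutes the coordinates and/or flips signs, which leaves max(|x|, |y|) unchanged.
(C) T(x,y) = ((x - y)/sqrt(2), (x + y)/sqrt(2)): v = (1, 0) has norm max(|1|, |0|) = 1, but T(v) = (sqrt(2)/2, sqrt(2)/2) has norm sqrt(2)/2 -- not preserved.
(D) T(x,y) = (x + y, x - y): v = (1, 1) has norm max(|1|, |1|) = 1, but T(v) = (2, 0) has norm 2 -- not preserved.

Therefore the answer is (B).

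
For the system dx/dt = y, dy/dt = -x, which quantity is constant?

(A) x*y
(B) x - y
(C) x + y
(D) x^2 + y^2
D

A first integral I satisfies dI/dt = 0 along every solution. Differentiate each option and use the equation of motion:
(A) d/dt[x*y] = (dx/dt)y + x(dy/dt) = y^2 - x^2, not identically 0
(B) d/dt[x - y] = y - (-x) = x + y, not identically 0
(C) d/dt[x + y] = y + (-x) = y - x, not identically 0
(D) d/dt[x^2 + y^2] = 2x*dx/dt + 2y*dy/dt = 2x*y + 2y*(-x) = 0

Only (D) has zero time-derivative. So x^2 + y^2 (the squared radius; trajectories are circles) is the conserved quantity.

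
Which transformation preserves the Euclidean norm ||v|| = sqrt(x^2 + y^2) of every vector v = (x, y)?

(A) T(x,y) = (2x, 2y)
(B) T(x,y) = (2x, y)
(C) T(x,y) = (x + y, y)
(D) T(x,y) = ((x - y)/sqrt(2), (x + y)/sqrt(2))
D

A transformation preserves a norm if ||T(v)|| = ||v|| for every v; a single vector where the norm changes rules an option out.

(A) T(x,y) = (2x, 2y): v = (1, 0) has norm sqrt((1)^2 + (0)^2) = 1, but T(v) = (2, 0) has norm 2 -- not preserved.
(B) T(x,y) = (2x, y): v = (1, 0) has norm sqrt((1)^2 + (0)^2) = 1, but T(v) = (2, 0) has norm 2 -- not preserved.
(C) T(x,y) = (x + y, y): v = (0, 1) has norm sqrt((0)^2 + (1)^2) = 1, but T(v) = (1, 1) has norm sqrt(2) -- not preserved.
(D) T(x,y) = ((x - y)/sqrt(2), (x + y)/sqrt(2)): preserves the norm -- it is an orthogonal map (a rotation/reflection), and (sqrt(2)(x - y)/2)^2 + (sqrt(2)(x + y)/2)^2 simplifies to x^2 + y^2.

Therefore the answer is (D).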